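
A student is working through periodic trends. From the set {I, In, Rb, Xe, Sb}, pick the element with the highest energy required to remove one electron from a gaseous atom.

Rb is in period 5, group 1; In is in period 5, group 13; Sb is in period 5, group 15; I is in period 5, group 17; Xe is in period 5, group 18.
Across a period the outer electron is held more tightly (higher IE₁); down a group it sits in a higher shell, more shielded, and comes off more easily.
All lie in period 5, so first ionization energy increases left to right.
The highest energy required to remove one electron from a gaseous atom among these belongs to Xe.

Xe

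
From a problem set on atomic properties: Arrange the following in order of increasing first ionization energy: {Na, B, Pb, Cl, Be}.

Na, Pb, B, Be, Cl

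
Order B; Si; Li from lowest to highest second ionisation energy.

IE_2 is the cost of taking one more electron from the +1 cation: B⁺ still has 2 valence electrons; Si⁺ still has 3 valence electrons; Li⁺ is the bare [He] core.
Core electrons are held far more tightly than valence electrons, so Li tops the IE_2 order.
Valence configurations: B⁺ [He]2s², Si⁺ [Ne]3s²3p¹.
Tabulated IE_2 (kJ/mol): B 2427, Si 1577, Li 7298.
So the second ionization energies run Si < B < Li.

Si < B < Li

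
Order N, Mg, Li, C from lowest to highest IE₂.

After 1 electron has been removed, what remains? N⁺ still has 4 valence electrons; Mg⁺ still has 1 valence electron; Li⁺ is the bare [He] core; C⁺ still has 3 valence electrons.
Breaking into a closed-shell core is much more expensive than removing a leftover valence electron — Li has the largest IE_2 here.
Valence configurations: N⁺ [He]2s²2p², Mg⁺ [Ne]3s¹, C⁺ [He]2s²2p¹.
Approximate IE_2 values (kJ/mol): N 2856, Mg 1451, Li 7298, C 2353.
Hence IE_2: Mg < C < N < Li.

Mg < C < N < Li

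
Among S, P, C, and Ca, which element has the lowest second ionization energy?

IE_2 is the cost of taking one more electron from the +1 cation: S⁺ still has 5 valence electrons; P⁺ still has 4 valence electrons; C⁺ still has 3 valence electrons; Ca⁺ still has 1 valence electron.
All are still removing valence electrons, so compare the +1 ions as you would atoms: IE_2 generally rises across a period (higher Z_eff) and falls down a group (larger shell), subject to the usual subshell exceptions.
Valence configurations: S⁺ [Ne]3s²3p³, P⁺ [Ne]3s²3p², C⁺ [He]2s²2p¹, Ca⁺ [Ar]4s¹.
Tabulated IE_2 (kJ/mol): S 2252, P 1907, C 2353, Ca 1145.
So the second ionization energies run Ca < P < S < C.

Ca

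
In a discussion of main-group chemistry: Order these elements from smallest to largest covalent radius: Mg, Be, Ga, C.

Be is in period 2, group 2; C is in period 2, group 14; Mg is in period 3, group 2; Ga is in period 4, group 13.
Atomic radius shrinks across a period as nuclear charge pulls the same shell inward, and grows down a group as new shells are added.
Here both period and group differ, so the two effects have to be weighed against each other.
Be > C: Be lies to the left of C in period 2, so the across-period effect alone puts Be larger.
Ga > Be: the two effects oppose for this pair; the down-group effect wins (124 vs 102 pm).
Mg > Ga: period and group pull opposite ways; the across-period shift dominates (139 vs 124 pm).
Tabulated atomic radius (pm): Be 102, C 75, Mg 139, Ga 124.
So from smallest to largest: C < Be < Ga < Mg.

C < Be < Ga < Mg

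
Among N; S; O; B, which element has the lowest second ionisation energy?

S

After 1 electron has been removed, what remains? N⁺ still has 4 valence electrons; S⁺ still has 5 valence electrons; O⁺ still has 5 valence electrons; B⁺ still has 2 valence electrons.
All are still removing valence electrons, so compare the +1 ions as you would atoms: IE_2 generally rises across a period (higher Z_eff) and falls down a group (larger shell), subject to the usual subshell exceptions.
Valence configurations: N⁺ [He]2s²2p², S⁺ [Ne]3s²3p³, O⁺ [He]2s²2p³, B⁺ [He]2s².
Tabulated IE_2 (kJ/mol): N 2856, S 2252, O 3388, B 2427.
Hence IE_2: S < B < N < O.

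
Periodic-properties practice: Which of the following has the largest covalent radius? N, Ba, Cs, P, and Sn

Moving right in a period, electrons are added to the same shell under a stronger nuclear pull, so atoms get smaller; moving down, a new shell is opened and atoms get larger.
Neither a single period nor a single group — weigh both effects.
P > N: P sits below N in group 15, so the down-group effect alone puts P larger.
Sn > P: relative to P, both the across-period and down-group shifts push Sn's atomic radius up.
Ba > Sn: relative to Sn, both the across-period and down-group shifts push Ba's atomic radius up.
Cs > Ba: both are in period 6; the period trend gives Cs the larger value.
For reference (pm): N 71, P 111, Sn 140, Cs 232, Ba 196.
The largest covalent radius among these belongs to Cs.

Cs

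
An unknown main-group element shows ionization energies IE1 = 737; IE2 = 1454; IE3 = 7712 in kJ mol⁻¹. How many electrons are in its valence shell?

2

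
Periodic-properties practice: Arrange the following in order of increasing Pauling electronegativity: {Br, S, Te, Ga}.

Ga, Te, S, Br

Electronegativity increases across a period and decreases down a group, tracking effective nuclear charge and atomic size.
Here both period and group differ, so the two effects have to be weighed against each other.
Te > Ga: the two effects oppose for this pair; the across-period effect wins (2.10 vs 1.81).
S > Te: S sits above Te in group 16, so the down-group effect alone puts S higher.
Br > S: period and group pull opposite ways; the across-period shift dominates (2.96 vs 2.58).
For reference (Pauling): S 2.58, Ga 1.81, Br 2.96, Te 2.10.
So from lowest to highest: Ga < Te < S < Br.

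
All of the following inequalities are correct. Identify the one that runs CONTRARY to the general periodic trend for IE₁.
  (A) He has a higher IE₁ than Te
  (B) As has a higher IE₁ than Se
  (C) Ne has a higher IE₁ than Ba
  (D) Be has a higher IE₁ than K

(B)

The general trend: IE₁ increases across a period and decreases down a group.
(A) He (period 1, group 18) vs Te (period 5, group 16): the stated order agrees with the simple trend.
(B) As (period 4, group 15) vs Se (period 4, group 16): the stated order contradicts the simple trend.
(C) Ne (period 2, group 18) vs Ba (period 6, group 2): the stated order agrees with the simple trend.
(D) Be (period 2, group 2) vs K (period 4, group 1): the stated order agrees with the simple trend.
The exception is (B): Se (4p⁴) ionizes more easily than half-filled As (4p³).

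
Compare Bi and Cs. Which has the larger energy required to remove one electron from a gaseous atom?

Bi

Cs is in period 6, group 1; Bi is in period 6, group 15.
Across a period the outer electron is held more tightly (higher IE₁); down a group it sits in a higher shell, more shielded, and comes off more easily.
All lie in period 6, so first ionization energy increases left to right.
So Bi has the larger energy required to remove one electron from a gaseous atom (Bi > Cs).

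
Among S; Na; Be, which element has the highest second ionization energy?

Na

Consider each +1 ion: S⁺ still has 5 valence electrons; Na⁺ is the bare [Ne] core; Be⁺ still has 1 valence electron.
Core electrons are held far more tightly than valence electrons, so Na tops the IE_2 order.
Valence configurations: S⁺ [Ne]3s²3p³, Be⁺ [He]2s¹.
The numbers (kJ/mol): S 2252, Na 4562, Be 1757.
Putting it together, IE_2: Be < S < Na.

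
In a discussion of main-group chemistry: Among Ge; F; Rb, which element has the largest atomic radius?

Rb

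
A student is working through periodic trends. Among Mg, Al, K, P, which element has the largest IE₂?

K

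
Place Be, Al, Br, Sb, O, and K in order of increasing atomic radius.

O < Be < Br < Al < Sb < K

Across a period the added protons contract the valence shell; down a group each new principal shell makes the atom larger.
These span different periods and groups, so the two trends combine.
Be > O: Be lies to the left of O in period 2, so the across-period effect alone puts Be larger.
Br > Be: the two effects oppose for this pair; the down-group effect wins (114 vs 102 pm).
Al > Br: period and group pull opposite ways; the across-period shift dominates (126 vs 114 pm).
Sb > Al: the two effects oppose for this pair; the down-group effect wins (140 vs 126 pm).
K > Sb: the two effects oppose for this pair; the across-period effect wins (196 vs 140 pm).
Approximate values (pm): Be 102, O 63, Al 126, K 196, Br 114, Sb 140.
So from smallest to largest: O < Be < Br < Al < Sb < K.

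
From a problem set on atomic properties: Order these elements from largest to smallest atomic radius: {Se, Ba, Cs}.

Cs > Ba > Se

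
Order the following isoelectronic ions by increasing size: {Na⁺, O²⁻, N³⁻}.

Na⁺, O²⁻, N³⁻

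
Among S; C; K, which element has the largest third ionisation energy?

C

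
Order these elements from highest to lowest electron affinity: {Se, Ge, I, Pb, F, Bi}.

F is in period 2, group 17; Ge is in period 4, group 14; Se is in period 4, group 16; I is in period 5, group 17; Pb is in period 6, group 14; Bi is in period 6, group 15.
Adding an electron releases more energy for atoms nearer the top right (short of the noble gases).
Here both period and group differ, so the two effects have to be weighed against each other.
Bi > Pb: both are in period 6; the period trend gives Bi the larger value.
Ge > Bi: the two effects oppose for this pair; the down-group effect wins (119 vs 91 kJ/mol).
Se > Ge: both are in period 4; the period trend gives Se the larger value.
I > Se: the two effects oppose for this pair; the across-period effect wins (295 vs 195 kJ/mol).
F > I: F sits above I in group 17, so the down-group effect alone puts F higher.
For reference (kJ/mol): F 328, Ge 119, Se 195, I 295, Pb 35, Bi 91.
So from highest to lowest: F > I > Se > Ge > Bi > Pb.

F > I > Se > Ge > Bi > Pb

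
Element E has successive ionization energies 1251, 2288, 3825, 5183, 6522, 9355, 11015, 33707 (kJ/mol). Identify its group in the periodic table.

Group 17

Look for the largest jump between consecutive ionization energies: IE8/IE7 ≈ 3.1, far larger than any earlier ratio.
That jump marks the point where a core electron is being removed. So the atom has 7 valence electrons.
A main-group element with 7 valence electrons is in group 17.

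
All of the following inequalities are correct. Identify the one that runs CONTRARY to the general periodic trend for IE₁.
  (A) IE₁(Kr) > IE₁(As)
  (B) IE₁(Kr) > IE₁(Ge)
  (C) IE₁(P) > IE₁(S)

(C)

The general trend: IE₁ increases across a period and decreases down a group.
(A) Kr (period 4, group 18) vs As (period 4, group 15): the stated order agrees with the simple trend.
(B) Kr (period 4, group 18) vs Ge (period 4, group 14): the stated order agrees with the simple trend.
(C) P (period 3, group 15) vs S (period 3, group 16): the stated order contradicts the simple trend.
The exception is (C): S (3p⁴) ionizes more easily than half-filled P (3p³) because the paired 3p electron in S is pushed out by e⁻–e⁻ repulsion.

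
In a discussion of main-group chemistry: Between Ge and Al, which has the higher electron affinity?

Ge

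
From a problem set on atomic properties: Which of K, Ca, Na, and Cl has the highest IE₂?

The second ionization energy removes an electron from the +1 ion. For each element: K⁺ is the bare [Ar] core; Ca⁺ still has 1 valence electron; Na⁺ is the bare [Ne] core; Cl⁺ still has 6 valence electrons.
Pulling an electron out of a noble-gas core costs far more than removing a remaining valence electron, so K and Na sit at the high end of IE_2.
Valence configurations: Ca⁺ [Ar]4s¹, Cl⁺ [Ne]3s²3p⁴.
The numbers (kJ/mol): K 3052, Ca 1145, Na 4562, Cl 2298.
Overall IE_2 order: Ca < Cl < K < Na.

Na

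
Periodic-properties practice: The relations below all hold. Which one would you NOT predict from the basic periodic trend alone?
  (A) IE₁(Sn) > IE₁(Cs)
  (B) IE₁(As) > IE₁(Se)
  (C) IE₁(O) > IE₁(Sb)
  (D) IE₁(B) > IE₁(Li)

(B)

The general trend: first ionisation energy increases across a period and decreases down a group.
(A) Sn (period 5, group 14) vs Cs (period 6, group 1): the stated order agrees with the simple trend.
(B) As (period 4, group 15) vs Se (period 4, group 16): the stated order contradicts the simple trend.
(C) O (period 2, group 16) vs Sb (period 5, group 15): the stated order agrees with the simple trend.
(D) B (period 2, group 13) vs Li (period 2, group 1): the stated order agrees with the simple trend.
The exception is (B): Se (4p⁴) ionizes more easily than half-filled As (4p³).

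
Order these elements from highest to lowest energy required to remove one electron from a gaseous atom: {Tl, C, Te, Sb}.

C, Te, Sb, Tl

C is in period 2, group 14; Sb is in period 5, group 15; Te is in period 5, group 16; Tl is in period 6, group 13.
IE₁ increases left→right with effective nuclear charge and decreases top→bottom as the valence shell moves farther out.
Neither a single period nor a single group — weigh both effects.
Sb > Tl: both effects reinforce here, so Sb is clearly the higher of the two.
Te > Sb: Te lies to the right of Sb in period 5, so the across-period effect alone puts Te higher.
C > Te: the two effects oppose for this pair; the down-group effect wins (1086 vs 869 kJ/mol).
Tabulated first ionization energy (kJ/mol): C 1086, Sb 831, Te 869, Tl 589.
So from highest to lowest: C > Te > Sb > Tl.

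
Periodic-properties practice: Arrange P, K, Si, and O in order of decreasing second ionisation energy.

O > K > P > Si

IE_2 is the cost of taking one more electron from the +1 cation: P⁺ still has 4 valence electrons; K⁺ is the bare [Ar] core; Si⁺ still has 3 valence electrons; O⁺ still has 5 valence electrons.
Usually core removal costs more than valence removal, but here the competition is close: a tightly held n=2 valence electron can cost more to remove than an n=3 core electron, so the actual values have to decide it.
Valence configurations: P⁺ [Ne]3s²3p², Si⁺ [Ne]3s²3p¹, O⁺ [He]2s²2p³.
The numbers (kJ/mol): P 1907, K 3052, Si 1577, O 3388.
Putting it together, IE_2: Si < P < K < O.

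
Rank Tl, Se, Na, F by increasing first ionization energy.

Across a period the outer electron is held more tightly (higher IE₁); down a group it sits in a higher shell, more shielded, and comes off more easily.
These span different periods and groups, so the two trends combine.
Tl > Na: the two effects oppose for this pair; the across-period effect wins (589 vs 496 kJ/mol).
Se > Tl: both effects reinforce here, so Se is clearly the higher of the two.
F > Se: both effects reinforce here, so F is clearly the higher of the two.
Approximate values (kJ/mol): F 1681, Na 496, Se 941, Tl 589.
So from lowest to highest: Na < Tl < Se < F.

Na < Tl < Se < F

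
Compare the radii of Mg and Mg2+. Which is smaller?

Mg2+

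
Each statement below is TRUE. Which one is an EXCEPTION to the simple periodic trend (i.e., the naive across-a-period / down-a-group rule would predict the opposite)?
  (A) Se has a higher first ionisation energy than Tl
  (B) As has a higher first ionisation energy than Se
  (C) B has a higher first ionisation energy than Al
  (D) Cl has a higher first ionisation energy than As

(B)

The general trend: first ionisation energy increases across a period and decreases down a group.
(A) Se (period 4, group 16) vs Tl (period 6, group 13): the stated order agrees with the simple trend.
(B) As (period 4, group 15) vs Se (period 4, group 16): the stated order contradicts the simple trend.
(C) B (period 2, group 13) vs Al (period 3, group 13): the stated order agrees with the simple trend.
(D) Cl (period 3, group 17) vs As (period 4, group 15): the stated order agrees with the simple trend.
The exception is (B): Se (4p⁴) ionizes more easily than half-filled As (4p³).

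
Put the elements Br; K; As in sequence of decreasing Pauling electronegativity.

Br, As, K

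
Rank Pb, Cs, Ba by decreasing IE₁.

Cs is in period 6, group 1; Ba is in period 6, group 2; Pb is in period 6, group 14.
IE₁ increases left→right with effective nuclear charge and decreases top→bottom as the valence shell moves farther out.
All lie in period 6, so first ionization energy increases left to right.
So from highest to lowest: Pb > Ba > Cs.

Pb > Ba > Cs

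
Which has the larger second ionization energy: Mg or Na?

Na

After 1 electron has been removed, what remains? Mg⁺ still has 1 valence electron; Na⁺ is the bare [Ne] core.
Pulling an electron out of a noble-gas core costs far more than removing a remaining valence electron, so Na sits at the high end of IE_2.
The numbers (kJ/mol): Mg 1451, Na 4562.
So the second ionization energies run Mg < Na.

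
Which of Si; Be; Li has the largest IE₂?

Li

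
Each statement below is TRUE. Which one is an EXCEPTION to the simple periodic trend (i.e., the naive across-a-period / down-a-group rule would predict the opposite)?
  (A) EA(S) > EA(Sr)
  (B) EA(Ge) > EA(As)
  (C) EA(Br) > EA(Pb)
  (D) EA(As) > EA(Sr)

The general trend: electron affinity increases across a period and decreases down a group.
(A) S (period 3, group 16) vs Sr (period 5, group 2): the stated order agrees with the simple trend.
(B) Ge (period 4, group 14) vs As (period 4, group 15): the stated order contradicts the simple trend.
(C) Br (period 4, group 17) vs Pb (period 6, group 14): the stated order agrees with the simple trend.
(D) As (period 4, group 15) vs Sr (period 5, group 2): the stated order agrees with the simple trend.
The exception is (B): adding an electron to As's half-filled 4p³ is unfavourable, so Ge (4p²) has the more exothermic EA.

(B)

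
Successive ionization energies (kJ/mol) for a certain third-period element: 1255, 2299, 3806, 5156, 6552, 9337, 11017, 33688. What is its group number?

Look for the largest jump between consecutive ionization energies: IE8/IE7 ≈ 3.1, far larger than any earlier ratio.
That jump marks the point where a core electron is being removed. So the atom has 7 valence electrons.
A main-group element with 7 valence electrons is in group 17.

Group 17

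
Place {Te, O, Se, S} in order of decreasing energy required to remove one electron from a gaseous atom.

O > S > Se > Te

O is in period 2, group 16; S is in period 3, group 16; Se is in period 4, group 16; Te is in period 5, group 16.
IE₁ increases left→right with effective nuclear charge and decreases top→bottom as the valence shell moves farther out.
All are in group 16, so first ionization energy increases up the group.
So from highest to lowest: O > S > Se > Te.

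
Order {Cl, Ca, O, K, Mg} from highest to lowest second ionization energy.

O, K, Cl, Mg, Ca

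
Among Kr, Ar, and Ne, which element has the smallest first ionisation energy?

Ne is in period 2, group 18; Ar is in period 3, group 18; Kr is in period 4, group 18.
Removing the outermost electron gets harder across a period and easier down a group.
All are in group 18, so first ionization energy increases up the group.
The smallest first ionisation energy among these belongs to Kr.

Kr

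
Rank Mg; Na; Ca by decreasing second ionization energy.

Na > Mg > Ca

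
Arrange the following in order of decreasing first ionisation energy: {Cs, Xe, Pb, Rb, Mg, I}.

Across a period the outer electron is held more tightly (higher IE₁); down a group it sits in a higher shell, more shielded, and comes off more easily.
Here both period and group differ, so the two effects have to be weighed against each other.
Rb > Cs: they share group 1; the group trend gives Rb the larger value.
Pb > Rb: period and group pull opposite ways; the across-period shift dominates (716 vs 403 kJ/mol).
Mg > Pb: the two effects oppose for this pair; the down-group effect wins (738 vs 716 kJ/mol).
I > Mg: the two effects oppose for this pair; the across-period effect wins (1008 vs 738 kJ/mol).
Xe > I: Xe lies to the right of I in period 5, so the across-period effect alone puts Xe higher.
Approximate values (kJ/mol): Mg 738, Rb 403, I 1008, Xe 1170, Cs 376, Pb 716.
So from highest to lowest: Xe > I > Mg > Pb > Rb > Cs.

Xe > I > Mg > Pb > Rb > Cs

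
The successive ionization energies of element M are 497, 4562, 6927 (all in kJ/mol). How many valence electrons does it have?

Look for the largest jump between consecutive ionization energies: IE2/IE1 ≈ 9.2, far larger than any earlier ratio.
That jump marks the point where a core electron is being removed. So the atom has 1 valence electron.

1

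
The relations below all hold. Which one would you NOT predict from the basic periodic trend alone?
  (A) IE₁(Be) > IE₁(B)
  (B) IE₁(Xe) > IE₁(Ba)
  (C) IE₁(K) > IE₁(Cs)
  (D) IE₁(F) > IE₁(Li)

(A)

The general trend: first ionization energy increases across a period and decreases down a group.
(A) Be (period 2, group 2) vs B (period 2, group 13): the stated order contradicts the simple trend.
(B) Xe (period 5, group 18) vs Ba (period 6, group 2): the stated order agrees with the simple trend.
(C) K (period 4, group 1) vs Cs (period 6, group 1): the stated order agrees with the simple trend.
(D) F (period 2, group 17) vs Li (period 2, group 1): the stated order agrees with the simple trend.
The exception is (A): removing B's lone 2p electron is easier than breaking Be's filled 2s².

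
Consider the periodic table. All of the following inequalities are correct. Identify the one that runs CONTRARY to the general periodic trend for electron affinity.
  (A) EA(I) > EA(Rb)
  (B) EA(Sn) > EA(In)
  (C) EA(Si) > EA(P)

The general trend: electron affinity increases across a period and decreases down a group.
(A) I (period 5, group 17) vs Rb (period 5, group 1): the stated order agrees with the simple trend.
(B) Sn (period 5, group 14) vs In (period 5, group 13): the stated order agrees with the simple trend.
(C) Si (period 3, group 14) vs P (period 3, group 15): the stated order contradicts the simple trend.
The exception is (C): adding an electron to P's half-filled 3p³ is unfavourable, so Si (3p²) has the more exothermic EA.

(C)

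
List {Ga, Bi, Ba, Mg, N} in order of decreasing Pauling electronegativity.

Atoms toward the upper right of the periodic table pull bonding electrons most strongly.
These span different periods and groups, so the two trends combine.
Mg > Ba: they share group 2; the group trend gives Mg the larger value.
Ga > Mg: the two effects oppose for this pair; the across-period effect wins (1.81 vs 1.31).
Bi > Ga: period and group pull opposite ways; the across-period shift dominates (2.02 vs 1.81).
N > Bi: they share group 15; the group trend gives N the larger value.
For reference (Pauling): N 3.04, Mg 1.31, Ga 1.81, Ba 0.89, Bi 2.02.
So from highest to lowest: N > Bi > Ga > Mg > Ba.

N, Bi, Ga, Mg, Ba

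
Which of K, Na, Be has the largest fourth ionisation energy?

The fourth ionization energy removes an electron from the +3 ion. For each element: K³⁺ is already 2 electrons into the core; Na³⁺ is already 2 electrons into the core; Be³⁺ is already 1 electron into the core.
All of these are removing an electron from a noble-gas core or deeper; the smaller core (lower principal quantum number) is held far more tightly, and within a period the higher nuclear charge binds the same core more tightly.
Approximate IE_4 values (kJ/mol): K 5877, Na 9543, Be 21007.
So the fourth ionization energies run K < Na < Be.

Be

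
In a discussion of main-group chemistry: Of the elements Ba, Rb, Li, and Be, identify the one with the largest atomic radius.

Li is in period 2, group 1; Be is in period 2, group 2; Rb is in period 5, group 1; Ba is in period 6, group 2.
Moving right in a period, electrons are added to the same shell under a stronger nuclear pull, so atoms get smaller; moving down, a new shell is opened and atoms get larger.
Here both period and group differ, so the two effects have to be weighed against each other.
Li > Be: Li lies to the left of Be in period 2, so the across-period effect alone puts Li larger.
Ba > Li: period and group pull opposite ways; the down-group shift dominates (196 vs 133 pm).
Rb > Ba: the two effects oppose for this pair; the across-period effect wins (210 vs 196 pm).
For reference (pm): Li 133, Be 102, Rb 210, Ba 196.
The largest atomic radius among these belongs to Rb.

Rb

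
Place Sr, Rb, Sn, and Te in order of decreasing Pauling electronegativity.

Te > Sn > Sr > Rb

Rb is in period 5, group 1; Sr is in period 5, group 2; Sn is in period 5, group 14; Te is in period 5, group 16.
EN rises left→right (higher Z_eff, smaller atoms) and falls top→bottom (larger, more shielded atoms).
All lie in period 5, so electronegativity increases left to right.
So from highest to lowest: Te > Sn > Sr > Rb.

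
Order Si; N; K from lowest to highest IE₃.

Si < K < N

Consider each +2 ion: Si²⁺ still has 2 valence electrons; N²⁺ still has 3 valence electrons; K²⁺ is already 1 electron into the core.
Usually core removal costs more than valence removal, but here the competition is close: a tightly held n=2 valence electron can cost more to remove than an n=3 core electron, so the actual values have to decide it.
Valence configurations: Si²⁺ [Ne]3s², N²⁺ [He]2s²2p¹.
Approximate IE_3 values (kJ/mol): Si 3232, N 4578, K 4420.
Hence IE_3: Si < K < N.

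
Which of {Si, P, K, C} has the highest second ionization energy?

K

Consider each +1 ion: Si⁺ still has 3 valence electrons; P⁺ still has 4 valence electrons; K⁺ is the bare [Ar] core; C⁺ still has 3 valence electrons.
Pulling an electron out of a noble-gas core costs far more than removing a remaining valence electron, so K sits at the high end of IE_2.
Valence configurations: Si⁺ [Ne]3s²3p¹, P⁺ [Ne]3s²3p², C⁺ [He]2s²2p¹.
Approximate IE_2 values (kJ/mol): Si 1577, P 1907, K 3052, C 2353.
Putting it together, IE_2: Si < P < C < K.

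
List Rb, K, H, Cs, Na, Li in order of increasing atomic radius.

H < Li < Na < K < Rb < Cs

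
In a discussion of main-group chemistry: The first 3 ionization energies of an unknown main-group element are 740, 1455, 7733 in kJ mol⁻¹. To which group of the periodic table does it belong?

Look for the largest jump between consecutive ionization energies: IE3/IE2 ≈ 5.3, far larger than any earlier ratio.
That jump marks the point where a core electron is being removed. So the atom has 2 valence electrons.
A main-group element with 2 valence electrons is in group 2.

Group 2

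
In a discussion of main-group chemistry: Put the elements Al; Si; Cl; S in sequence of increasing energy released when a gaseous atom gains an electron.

Al is in period 3, group 13; Si is in period 3, group 14; S is in period 3, group 16; Cl is in period 3, group 17.
EA tends to increase across a period and decrease down a group, though the pattern is less regular than for IE or radius.
All lie in period 3, so electron affinity increases left to right.
So from lowest to highest: Al < Si < S < Cl.

Al, Si, S, Cl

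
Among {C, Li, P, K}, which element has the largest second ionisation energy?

Li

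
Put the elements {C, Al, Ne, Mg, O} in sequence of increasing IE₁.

IE₁ increases left→right with effective nuclear charge and decreases top→bottom as the valence shell moves farther out.
These span different periods and groups, so the two trends combine.
Mg > Al: this pair runs against the simple trend — see the exception note.
C > Mg: relative to Mg, both the across-period and down-group shifts push C's first ionization energy up.
O > C: O lies to the right of C in period 2, so the across-period effect alone puts O higher.
Ne > O: Ne lies to the right of O in period 2, so the across-period effect alone puts Ne higher.
Note the exception: Mg has a higher first ionization energy than Al, contrary to the simple trend — Al's single 3p electron is easier to remove than one from Mg's filled 3s².
Tabulated first ionization energy (kJ/mol): C 1086, O 1314, Ne 2081, Mg 738, Al 578.
So from lowest to highest: Al < Mg < C < O < Ne.

Al, Mg, C, O, Ne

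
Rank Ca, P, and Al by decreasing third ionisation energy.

Ca > P > Al

IE_3 is the cost of taking one more electron from the +2 cation: Ca²⁺ is the bare [Ar] core; P²⁺ still has 3 valence electrons; Al²⁺ still has 1 valence electron.
Pulling an electron out of a noble-gas core costs far more than removing a remaining valence electron, so Ca sits at the high end of IE_3.
Valence configurations: P²⁺ [Ne]3s²3p¹, Al²⁺ [Ne]3s¹.
The numbers (kJ/mol): Ca 4912, P 2914, Al 2745.
Overall IE_3 order: Al < P < Ca.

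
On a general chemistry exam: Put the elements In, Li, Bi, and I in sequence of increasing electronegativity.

Li is in period 2, group 1; In is in period 5, group 13; I is in period 5, group 17; Bi is in period 6, group 15.
Atoms toward the upper right of the periodic table pull bonding electrons most strongly.
Neither a single period nor a single group — weigh both effects.
In > Li: period and group pull opposite ways; the across-period shift dominates (1.78 vs 0.98).
Bi > In: period and group pull opposite ways; the across-period shift dominates (2.02 vs 1.78).
I > Bi: relative to Bi, both the across-period and down-group shifts push I's electronegativity up.
Approximate values (Pauling): Li 0.98, In 1.78, I 2.66, Bi 2.02.
So from lowest to highest: Li < In < Bi < I.

Li, In, Bi, I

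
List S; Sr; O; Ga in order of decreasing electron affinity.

O is in period 2, group 16; S is in period 3, group 16; Ga is in period 4, group 13; Sr is in period 5, group 2.
Electron affinity generally becomes more exothermic across a period toward the halogens and less exothermic down a group.
Neither a single period nor a single group — weigh both effects.
Ga > Sr: relative to Sr, both the across-period and down-group shifts push Ga's electron affinity up.
O > Ga: relative to Ga, both the across-period and down-group shifts push O's electron affinity up.
S > O: this pair runs against the simple trend — see the exception note.
Note the exception: S has a higher electron affinity than O, contrary to the simple trend — the compact 2p subshell of O repels the added electron more than S's larger 3p does.
Tabulated electron affinity (kJ/mol): O 141, S 200, Ga 29, Sr 5.
So from highest to lowest: S > O > Ga > Sr.

S, O, Ga, Sr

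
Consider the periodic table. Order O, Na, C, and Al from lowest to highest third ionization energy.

Al < C < O < Na

After 2 electrons have been removed, what remains? O²⁺ still has 4 valence electrons; Na²⁺ is already 1 electron into the core; C²⁺ still has 2 valence electrons; Al²⁺ still has 1 valence electron.
Pulling an electron out of a noble-gas core costs far more than removing a remaining valence electron, so Na sits at the high end of IE_3.
Valence configurations: O²⁺ [He]2s²2p², C²⁺ [He]2s², Al²⁺ [Ne]3s¹.
The numbers (kJ/mol): O 5300, Na 6910, C 4620, Al 2745.
Hence IE_3: Al < C < O < Na.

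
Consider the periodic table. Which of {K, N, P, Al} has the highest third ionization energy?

N

Consider each +2 ion: K²⁺ is already 1 electron into the core; N²⁺ still has 3 valence electrons; P²⁺ still has 3 valence electrons; Al²⁺ still has 1 valence electron.
Usually core removal costs more than valence removal, but here the competition is close: a tightly held n=2 valence electron can cost more to remove than an n=3 core electron, so the actual values have to decide it.
Valence configurations: N²⁺ [He]2s²2p¹, P²⁺ [Ne]3s²3p¹, Al²⁺ [Ne]3s¹.
Approximate IE_3 values (kJ/mol): K 4420, N 4578, P 2914, Al 2745.
So the third ionization energies run Al < P < K < N.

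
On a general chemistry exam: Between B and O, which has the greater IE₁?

B is in period 2, group 13; O is in period 2, group 16.
First ionization energy rises across a period (greater Z_eff holds electrons more tightly) and falls down a group (valence electrons are farther from the nucleus).
All lie in period 2, so first ionization energy increases left to right.
So O has the greater IE₁ (O > B).

O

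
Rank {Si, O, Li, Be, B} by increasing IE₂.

Si < Be < B < O < Li

After 1 electron has been removed, what remains? Si⁺ still has 3 valence electrons; O⁺ still has 5 valence electrons; Li⁺ is the bare [He] core; Be⁺ still has 1 valence electron; B⁺ still has 2 valence electrons.
Pulling an electron out of a noble-gas core costs far more than removing a remaining valence electron, so Li sits at the high end of IE_2.
Valence configurations: Si⁺ [Ne]3s²3p¹, O⁺ [He]2s²2p³, Be⁺ [He]2s¹, B⁺ [He]2s².
Approximate IE_2 values (kJ/mol): Si 1577, O 3388, Li 7298, Be 1757, B 2427.
Hence IE_2: Si < Be < B < O < Li.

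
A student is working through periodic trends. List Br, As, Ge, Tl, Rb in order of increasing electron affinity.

Ge is in period 4, group 14; As is in period 4, group 15; Br is in period 4, group 17; Rb is in period 5, group 1; Tl is in period 6, group 13.
EA tends to increase across a period and decrease down a group, though the pattern is less regular than for IE or radius.
These span different periods and groups, so the two trends combine.
Rb > Tl: period and group pull opposite ways; the down-group shift dominates (47 vs 19 kJ/mol).
As > Rb: relative to Rb, both the across-period and down-group shifts push As's electron affinity up.
Ge > As: this pair runs against the simple trend — see the exception note.
Br > Ge: both are in period 4; the period trend gives Br the larger value.
Note the exception: Ge has a higher electron affinity than As, contrary to the simple trend — adding an electron to As's half-filled 4p³ is unfavourable, so Ge (4p²) has the more exothermic EA.
Approximate values (kJ/mol): Ge 119, As 78, Br 325, Rb 47, Tl 19.
So from lowest to highest: Tl < Rb < As < Ge < Br.

Tl, Rb, As, Ge, Br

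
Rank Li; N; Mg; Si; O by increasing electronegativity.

Li < Mg < Si < N < O

Li is in period 2, group 1; N is in period 2, group 15; O is in period 2, group 16; Mg is in period 3, group 2; Si is in period 3, group 14.
EN rises left→right (higher Z_eff, smaller atoms) and falls top→bottom (larger, more shielded atoms).
Here both period and group differ, so the two effects have to be weighed against each other.
Mg > Li: period and group pull opposite ways; the across-period shift dominates (1.31 vs 0.98).
Si > Mg: both are in period 3; the period trend gives Si the larger value.
N > Si: relative to Si, both the across-period and down-group shifts push N's electronegativity up.
O > N: both are in period 2; the period trend gives O the larger value.
For reference (Pauling): Li 0.98, N 3.04, O 3.44, Mg 1.31, Si 1.90.
So from lowest to highest: Li < Mg < Si < N < O.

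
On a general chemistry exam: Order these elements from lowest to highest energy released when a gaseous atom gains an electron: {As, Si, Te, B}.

B is in period 2, group 13; Si is in period 3, group 14; As is in period 4, group 15; Te is in period 5, group 16.
EA tends to increase across a period and decrease down a group, though the pattern is less regular than for IE or radius.
These sit on a diagonal, where the across-period and down-group effects partly cancel.
As > B: period and group pull opposite ways; the across-period shift dominates (78 vs 27 kJ/mol).
Si > As: the two effects oppose for this pair; the down-group effect wins (134 vs 78 kJ/mol).
Te > Si: period and group pull opposite ways; the across-period shift dominates (190 vs 134 kJ/mol).
Approximate values (kJ/mol): B 27, Si 134, As 78, Te 190.
So from lowest to highest: B < As < Si < Te.

B < As < Si < Te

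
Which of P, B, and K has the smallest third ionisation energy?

P

The third ionization energy removes an electron from the +2 ion. For each element: P²⁺ still has 3 valence electrons; B²⁺ still has 1 valence electron; K²⁺ is already 1 electron into the core.
Core electrons are held far more tightly than valence electrons, so K tops the IE_3 order.
Valence configurations: P²⁺ [Ne]3s²3p¹, B²⁺ [He]2s¹.
The numbers (kJ/mol): P 2914, B 3660, K 4420.
Overall IE_3 order: P < B < K.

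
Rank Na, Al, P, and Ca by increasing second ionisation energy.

Ca < Al < P < Na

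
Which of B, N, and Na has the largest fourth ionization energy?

Consider each +3 ion: B³⁺ is the bare [He] core; N³⁺ still has 2 valence electrons; Na³⁺ is already 2 electrons into the core.
Core electrons are held far more tightly than valence electrons, so Na and B top the IE_4 order.
Tabulated IE_4 (kJ/mol): B 25026, N 7475, Na 9543.
So the fourth ionization energies run N < Na < B.

B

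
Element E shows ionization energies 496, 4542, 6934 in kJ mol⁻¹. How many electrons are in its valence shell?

1

Look for the largest jump between consecutive ionization energies: IE2/IE1 ≈ 9.2, far larger than any earlier ratio.
That jump marks the point where a core electron is being removed. So the atom has 1 valence electron.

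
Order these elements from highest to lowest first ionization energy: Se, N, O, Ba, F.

F > N > O > Se > Ba

N is in period 2, group 15; O is in period 2, group 16; F is in period 2, group 17; Se is in period 4, group 16; Ba is in period 6, group 2.
Removing the outermost electron gets harder across a period and easier down a group.
Here both period and group differ, so the two effects have to be weighed against each other.
Se > Ba: both effects reinforce here, so Se is clearly the higher of the two.
O > Se: O sits above Se in group 16, so the down-group effect alone puts O higher.
N > O: this pair runs against the simple trend — see the exception note.
F > N: F lies to the right of N in period 2, so the across-period effect alone puts F higher.
Note the exception: N has a higher first ionization energy than O, contrary to the simple trend — pairing an electron in O's 2p⁴ costs repulsion energy, so O ionizes more easily than half-filled N (2p³).
For reference (kJ/mol): N 1402, O 1314, F 1681, Se 941, Ba 503.
So from highest to lowest: F > N > O > Se > Ba.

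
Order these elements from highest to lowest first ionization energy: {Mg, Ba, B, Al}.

B > Mg > Al > Ba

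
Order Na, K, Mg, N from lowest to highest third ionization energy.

K < N < Na < Mg

After 2 electrons have been removed, what remains? Na²⁺ is already 1 electron into the core; K²⁺ is already 1 electron into the core; Mg²⁺ is the bare [Ne] core; N²⁺ still has 3 valence electrons.
Usually core removal costs more than valence removal, but here the competition is close: a tightly held n=2 valence electron can cost more to remove than an n=3 core electron, so the actual values have to decide it.
Approximate IE_3 values (kJ/mol): Na 6910, K 4420, Mg 7733, N 4578.
Putting it together, IE_3: K < N < Na < Mg.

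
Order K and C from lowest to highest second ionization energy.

C < K

After 1 electron has been removed, what remains? K⁺ is the bare [Ar] core; C⁺ still has 3 valence electrons.
Pulling an electron out of a noble-gas core costs far more than removing a remaining valence electron, so K sits at the high end of IE_2.
Tabulated IE_2 (kJ/mol): K 3052, C 2353.
Hence IE_2: C < K.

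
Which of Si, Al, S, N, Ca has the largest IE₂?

The second ionization energy removes an electron from the +1 ion. For each element: Si⁺ still has 3 valence electrons; Al⁺ still has 2 valence electrons; S⁺ still has 5 valence electrons; N⁺ still has 4 valence electrons; Ca⁺ still has 1 valence electron.
All are still removing valence electrons, so compare the +1 ions as you would atoms: IE_2 generally rises across a period (higher Z_eff) and falls down a group (larger shell), subject to the usual subshell exceptions.
Valence configurations: Si⁺ [Ne]3s²3p¹, Al⁺ [Ne]3s², S⁺ [Ne]3s²3p³, N⁺ [He]2s²2p², Ca⁺ [Ar]4s¹.
Si⁺ loses a lone 3p electron whereas Al⁺ must break into a filled 3s² pair, so IE_2(Al) > IE_2(Si) even though Si has the higher nuclear charge.
The numbers (kJ/mol): Si 1577, Al 1817, S 2252, N 2856, Ca 1145.
Overall IE_2 order: Ca < Si < Al < S < N.

N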